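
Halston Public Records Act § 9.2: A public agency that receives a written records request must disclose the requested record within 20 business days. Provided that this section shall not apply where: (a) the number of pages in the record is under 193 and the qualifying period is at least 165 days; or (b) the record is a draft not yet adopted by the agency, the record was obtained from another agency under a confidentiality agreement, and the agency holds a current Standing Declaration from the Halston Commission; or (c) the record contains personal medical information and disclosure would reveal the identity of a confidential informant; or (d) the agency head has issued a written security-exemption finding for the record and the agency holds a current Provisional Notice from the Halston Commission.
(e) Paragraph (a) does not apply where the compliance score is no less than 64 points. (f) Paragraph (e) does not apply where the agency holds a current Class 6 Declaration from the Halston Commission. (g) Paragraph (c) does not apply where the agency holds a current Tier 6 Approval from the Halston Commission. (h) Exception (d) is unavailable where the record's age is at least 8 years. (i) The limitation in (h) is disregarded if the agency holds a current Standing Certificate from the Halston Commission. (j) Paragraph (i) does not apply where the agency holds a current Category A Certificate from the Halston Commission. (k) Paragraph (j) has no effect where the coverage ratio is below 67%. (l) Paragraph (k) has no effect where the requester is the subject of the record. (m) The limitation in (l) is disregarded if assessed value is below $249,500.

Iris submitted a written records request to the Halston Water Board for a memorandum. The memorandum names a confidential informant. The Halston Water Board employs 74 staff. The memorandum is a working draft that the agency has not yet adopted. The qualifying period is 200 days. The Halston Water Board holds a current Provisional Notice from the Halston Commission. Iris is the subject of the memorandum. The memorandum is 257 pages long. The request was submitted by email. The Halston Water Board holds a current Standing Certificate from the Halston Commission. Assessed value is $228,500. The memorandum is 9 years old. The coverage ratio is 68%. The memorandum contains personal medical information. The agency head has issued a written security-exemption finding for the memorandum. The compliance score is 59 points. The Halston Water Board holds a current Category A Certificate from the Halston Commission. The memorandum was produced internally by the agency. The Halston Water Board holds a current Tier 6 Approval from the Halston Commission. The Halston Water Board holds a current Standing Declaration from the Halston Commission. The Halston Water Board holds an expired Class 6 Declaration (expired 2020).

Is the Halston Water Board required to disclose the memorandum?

Yes — the Halston Water Board must disclose the memorandum.

Exception (a) requires that the number of pages in the record is under 193; but the number of pages in the record is 257, not under 193, so (a) is unavailable.
Exception (b) requires that the record was obtained from another agency under a confidentiality agreement; but the memorandum was produced internally, so (b) is unavailable.
Exception (c) is satisfied on its face — the memorandum contains personal medical information; the memorandum names a confidential informant. But applying paragraph (g): (g) operates against (c): a current Tier 6 Approval is held. Exception (c) does not apply.
Exception (d)'s conditions are all satisfied: a written security-exemption finding has been issued; a current Provisional Notice is held. But applying paragraphs (h)–(m): (h) operates against (d): the record's age is 9 years, meeting the 8 years threshold. (i) would limit (h) — a current Standing Certificate is held — but (j) sets (i) aside: (j) operates against (i): a current Category A Certificate is held. (k) does not operate here (the coverage ratio is 68%, not below 67%), so (j) stands. Exception (d) does not apply.
No exception displaces § 9.2.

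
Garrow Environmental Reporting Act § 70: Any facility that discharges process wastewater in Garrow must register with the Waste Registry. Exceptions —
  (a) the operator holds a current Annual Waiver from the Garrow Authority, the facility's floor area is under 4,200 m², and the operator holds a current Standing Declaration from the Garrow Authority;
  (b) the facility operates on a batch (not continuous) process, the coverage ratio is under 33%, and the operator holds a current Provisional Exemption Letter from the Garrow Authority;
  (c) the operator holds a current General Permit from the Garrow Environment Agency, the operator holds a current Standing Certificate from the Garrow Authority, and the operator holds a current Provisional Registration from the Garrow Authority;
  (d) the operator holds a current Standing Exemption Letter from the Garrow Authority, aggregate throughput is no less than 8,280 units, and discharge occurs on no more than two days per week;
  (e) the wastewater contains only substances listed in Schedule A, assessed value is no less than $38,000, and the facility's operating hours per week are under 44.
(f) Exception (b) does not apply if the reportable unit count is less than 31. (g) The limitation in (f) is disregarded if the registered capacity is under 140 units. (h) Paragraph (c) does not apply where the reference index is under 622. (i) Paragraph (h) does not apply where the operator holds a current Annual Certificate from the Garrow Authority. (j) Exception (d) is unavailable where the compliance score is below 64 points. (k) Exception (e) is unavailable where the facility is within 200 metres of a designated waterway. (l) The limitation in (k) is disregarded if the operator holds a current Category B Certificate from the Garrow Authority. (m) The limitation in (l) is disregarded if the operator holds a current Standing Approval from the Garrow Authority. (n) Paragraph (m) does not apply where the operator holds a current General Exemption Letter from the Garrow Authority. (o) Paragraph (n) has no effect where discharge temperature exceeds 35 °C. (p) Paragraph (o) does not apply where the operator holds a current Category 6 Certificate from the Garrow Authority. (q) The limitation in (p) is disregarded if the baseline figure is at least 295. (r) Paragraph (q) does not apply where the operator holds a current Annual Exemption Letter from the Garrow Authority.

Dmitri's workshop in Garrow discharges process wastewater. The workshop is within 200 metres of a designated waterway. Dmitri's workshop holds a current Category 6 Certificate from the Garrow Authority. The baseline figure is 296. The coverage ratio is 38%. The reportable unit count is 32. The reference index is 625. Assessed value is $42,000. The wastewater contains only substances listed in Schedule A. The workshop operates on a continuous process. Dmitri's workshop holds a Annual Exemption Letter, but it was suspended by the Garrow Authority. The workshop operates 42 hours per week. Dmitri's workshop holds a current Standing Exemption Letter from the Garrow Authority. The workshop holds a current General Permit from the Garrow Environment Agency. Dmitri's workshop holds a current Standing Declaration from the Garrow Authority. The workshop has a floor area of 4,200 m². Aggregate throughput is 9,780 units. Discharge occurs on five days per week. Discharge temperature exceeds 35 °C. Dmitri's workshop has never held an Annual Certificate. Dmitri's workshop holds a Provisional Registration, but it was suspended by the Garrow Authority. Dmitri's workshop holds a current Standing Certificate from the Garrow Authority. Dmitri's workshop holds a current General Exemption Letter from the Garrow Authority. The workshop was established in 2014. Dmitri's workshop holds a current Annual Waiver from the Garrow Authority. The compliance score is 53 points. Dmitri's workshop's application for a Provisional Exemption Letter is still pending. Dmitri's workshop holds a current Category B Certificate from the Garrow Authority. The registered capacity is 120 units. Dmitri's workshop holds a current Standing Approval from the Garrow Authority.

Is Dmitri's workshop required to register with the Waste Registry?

Yes — Dmitri's workshop must register with the Waste Registry.

Exception (a) fails — the facility's floor area is 4,200 m², not under 4,200 m².
Exception (b) fails — the facility operates on a continuous process.
Exception (c) requires that the operator holds a current Provisional Registration from the Garrow Authority; but there is no Provisional Registration in force, so (c) is unavailable.
Exception (d) requires that discharge occurs on no more than two days per week; but discharge occurs on five days per week, so (d) is unavailable.
All of (e)'s requirements are met (the wastewater is Schedule-A-only; assessed value is $42,000, meeting the $38,000 threshold; the facility's operating hours per week are 42, under the 44 limit). Turning to paragraphs (k)–(r): (k) is triggered — the workshop is within 200 m of a designated waterway. (l) is engaged (a current Category B Certificate is held), but is set aside by (m): (m) operates against (l): a current Standing Approval is held. (n) is engaged (a current General Exemption Letter is held), but is displaced by (o): (o) operates — discharge temperature exceeds 35 °C. (p) would limit (o) — a current Category 6 Certificate is held — but (q) sets (p) aside: (q) operates — the baseline figure is 296, meeting the 295 threshold. (r), which would lift (q), is not engaged — the Annual Exemption Letter is not current. Exception (e) does not apply.
No exception displaces § 70.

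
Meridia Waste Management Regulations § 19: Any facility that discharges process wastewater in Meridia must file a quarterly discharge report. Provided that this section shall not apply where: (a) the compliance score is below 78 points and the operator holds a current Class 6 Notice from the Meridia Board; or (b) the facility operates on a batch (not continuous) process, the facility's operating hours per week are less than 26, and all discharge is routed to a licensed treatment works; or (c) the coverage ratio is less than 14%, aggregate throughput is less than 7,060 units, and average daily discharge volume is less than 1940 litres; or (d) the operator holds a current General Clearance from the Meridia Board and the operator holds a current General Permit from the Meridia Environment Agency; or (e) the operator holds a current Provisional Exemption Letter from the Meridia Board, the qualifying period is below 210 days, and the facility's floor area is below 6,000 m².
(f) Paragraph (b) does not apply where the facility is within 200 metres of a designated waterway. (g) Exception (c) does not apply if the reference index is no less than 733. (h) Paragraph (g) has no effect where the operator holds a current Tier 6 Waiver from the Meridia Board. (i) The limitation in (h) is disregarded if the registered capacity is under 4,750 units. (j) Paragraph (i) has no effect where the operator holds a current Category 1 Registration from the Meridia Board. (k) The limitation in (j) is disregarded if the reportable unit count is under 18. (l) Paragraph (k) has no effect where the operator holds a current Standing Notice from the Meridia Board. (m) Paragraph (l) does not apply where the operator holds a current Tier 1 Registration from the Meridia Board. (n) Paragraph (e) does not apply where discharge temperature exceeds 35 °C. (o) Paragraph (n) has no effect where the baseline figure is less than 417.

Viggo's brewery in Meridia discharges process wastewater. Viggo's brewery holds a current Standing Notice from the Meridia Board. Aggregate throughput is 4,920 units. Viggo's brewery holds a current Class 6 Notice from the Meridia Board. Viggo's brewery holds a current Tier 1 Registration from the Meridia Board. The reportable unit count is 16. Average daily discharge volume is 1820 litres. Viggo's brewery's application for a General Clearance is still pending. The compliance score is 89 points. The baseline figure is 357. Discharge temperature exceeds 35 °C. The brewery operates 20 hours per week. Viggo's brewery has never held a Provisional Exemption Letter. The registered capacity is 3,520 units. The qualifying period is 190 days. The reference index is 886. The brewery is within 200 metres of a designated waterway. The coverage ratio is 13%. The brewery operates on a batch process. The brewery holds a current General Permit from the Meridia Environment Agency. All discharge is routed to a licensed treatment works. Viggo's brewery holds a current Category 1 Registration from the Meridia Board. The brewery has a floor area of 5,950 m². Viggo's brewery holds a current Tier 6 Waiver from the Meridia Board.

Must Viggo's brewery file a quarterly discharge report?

Yes — Viggo's brewery must file a quarterly discharge report.

Exception (a) requires that the compliance score is below 78 points; but the compliance score is 89 points, not below 78 points, so (a) is unavailable.
Exception (b)'s conditions are all satisfied: the facility operates on a batch process; the facility's operating hours per week are 20, less than the 26 limit; discharge is routed to a licensed treatment works. Turning to paragraph (f): (f) operates — the brewery is within 200 m of a designated waterway. So (b) is unavailable.
All of (c)'s requirements are met (the coverage ratio is 13%, less than the 14% limit; aggregate throughput is 4,920 units, less than the 7,060 units limit; average daily discharge volume is 1820 litres, less than the 1940 litres limit). But applying paragraphs (g)–(m): (g) applies — the reference index is 886, meeting the 733 threshold. (h) would limit (g) — a current Tier 6 Waiver is held — but (i) sets (h) aside: (i) operates against (h): the registered capacity is 3,520 units, under the 4,750 units limit. (j) is engaged (a current Category 1 Registration is held), but is overridden by (k): (k) operates against (j): the reportable unit count is 16, under the 18 limit. (l) would limit (k) — a current Standing Notice is held — but (m) sets (l) aside: (m) operates against (l): a current Tier 1 Registration is held. So (c) is unavailable.
Exception (d) requires that the operator holds a current General Clearance from the Meridia Board; but no current General Clearance is held, so (d) is unavailable.
Exception (e) does not apply: the Provisional Exemption Letter is not current.
No exception is made out. Viggo's brewery falls within the general rule.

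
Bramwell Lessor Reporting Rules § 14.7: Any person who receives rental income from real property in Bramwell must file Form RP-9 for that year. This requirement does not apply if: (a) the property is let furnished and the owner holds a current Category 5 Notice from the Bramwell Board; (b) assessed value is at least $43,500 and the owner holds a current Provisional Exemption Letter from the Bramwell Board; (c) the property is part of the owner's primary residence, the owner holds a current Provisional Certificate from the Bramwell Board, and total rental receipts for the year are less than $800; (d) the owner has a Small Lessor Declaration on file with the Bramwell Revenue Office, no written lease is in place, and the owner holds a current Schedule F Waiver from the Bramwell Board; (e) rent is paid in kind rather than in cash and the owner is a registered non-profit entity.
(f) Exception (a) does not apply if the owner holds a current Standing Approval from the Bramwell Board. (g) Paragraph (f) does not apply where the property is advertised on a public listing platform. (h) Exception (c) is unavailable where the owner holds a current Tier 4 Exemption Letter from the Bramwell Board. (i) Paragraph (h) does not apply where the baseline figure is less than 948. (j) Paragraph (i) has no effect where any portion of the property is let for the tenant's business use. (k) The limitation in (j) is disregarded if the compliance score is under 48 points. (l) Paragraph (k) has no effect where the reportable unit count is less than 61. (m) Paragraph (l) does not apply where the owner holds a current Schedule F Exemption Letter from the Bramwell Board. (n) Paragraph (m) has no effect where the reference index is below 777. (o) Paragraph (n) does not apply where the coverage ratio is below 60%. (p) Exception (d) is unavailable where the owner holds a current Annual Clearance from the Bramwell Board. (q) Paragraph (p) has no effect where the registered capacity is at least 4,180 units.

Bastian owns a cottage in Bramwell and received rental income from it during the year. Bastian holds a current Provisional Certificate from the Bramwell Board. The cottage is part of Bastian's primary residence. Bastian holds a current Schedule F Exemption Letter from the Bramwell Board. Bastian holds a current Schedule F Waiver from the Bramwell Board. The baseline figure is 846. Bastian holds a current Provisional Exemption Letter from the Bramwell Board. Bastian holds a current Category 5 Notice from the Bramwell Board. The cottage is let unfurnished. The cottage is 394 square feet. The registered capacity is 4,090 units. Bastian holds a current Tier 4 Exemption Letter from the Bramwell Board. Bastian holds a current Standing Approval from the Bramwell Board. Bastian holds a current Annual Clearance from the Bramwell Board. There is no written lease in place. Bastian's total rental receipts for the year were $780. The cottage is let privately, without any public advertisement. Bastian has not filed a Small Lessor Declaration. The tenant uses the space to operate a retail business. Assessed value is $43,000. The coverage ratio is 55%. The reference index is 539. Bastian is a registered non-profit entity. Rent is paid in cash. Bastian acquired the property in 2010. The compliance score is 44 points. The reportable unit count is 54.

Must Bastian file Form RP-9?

Exception (a) requires that the property is let furnished; but the property is let unfurnished, so (a) is unavailable.
Exception (b) requires that assessed value is at least $43,500; but assessed value is $43,000, short of $43,500, so (b) is unavailable.
Exception (c)'s conditions are all satisfied: the cottage is part of the primary residence; a current Provisional Certificate is held; total rental receipts for the year are $780, less than the $800 limit. Under paragraphs (h)–(o): (h) operates (a current Tier 4 Exemption Letter is held), but yields to (i): (i) operates against (h): the baseline figure is 846, less than the 948 limit. (j) would limit (i) — the space is let for business use — but (k) sets (j) aside: (k) operates against (j): the compliance score is 44 points, under the 48 points limit. (l) would limit (k) — the reportable unit count is 54, less than the 61 limit — but (m) sets (l) aside: (m) applies — a current Schedule F Exemption Letter is held. (n) would limit (m) — the reference index is 539, below the 777 limit — but (o) sets (n) aside: (o) operates against (n): the coverage ratio is 55%, below the 60% limit. (c) remains available.
Exception (d) fails — no Small Lessor Declaration is on file.
Exception (e) fails — rent is paid in cash.

No — exception (c) applies; Bastian is not required to file Form RP-9.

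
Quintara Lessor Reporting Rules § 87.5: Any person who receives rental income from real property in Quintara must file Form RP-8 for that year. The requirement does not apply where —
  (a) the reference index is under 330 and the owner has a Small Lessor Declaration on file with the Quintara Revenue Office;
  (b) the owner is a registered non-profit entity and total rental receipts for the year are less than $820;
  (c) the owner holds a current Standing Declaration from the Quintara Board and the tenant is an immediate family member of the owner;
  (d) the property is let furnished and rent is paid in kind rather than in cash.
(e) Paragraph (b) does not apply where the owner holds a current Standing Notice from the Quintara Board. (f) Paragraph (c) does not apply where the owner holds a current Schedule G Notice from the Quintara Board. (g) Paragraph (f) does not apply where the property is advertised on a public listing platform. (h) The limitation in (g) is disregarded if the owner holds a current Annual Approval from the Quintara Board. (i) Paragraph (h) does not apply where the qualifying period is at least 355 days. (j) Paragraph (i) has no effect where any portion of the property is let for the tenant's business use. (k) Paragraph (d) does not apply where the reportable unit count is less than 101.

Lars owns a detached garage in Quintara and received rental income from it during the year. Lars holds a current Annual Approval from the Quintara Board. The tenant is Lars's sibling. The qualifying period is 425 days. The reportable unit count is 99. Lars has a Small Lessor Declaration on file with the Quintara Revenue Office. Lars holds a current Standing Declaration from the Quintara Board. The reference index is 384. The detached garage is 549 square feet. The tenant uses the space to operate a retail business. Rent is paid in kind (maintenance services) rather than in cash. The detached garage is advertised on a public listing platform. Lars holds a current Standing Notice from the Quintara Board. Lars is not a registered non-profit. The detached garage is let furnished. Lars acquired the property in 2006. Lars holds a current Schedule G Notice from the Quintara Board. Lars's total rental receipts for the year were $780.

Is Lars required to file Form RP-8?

Exception (a) does not apply: the reference index is 384, not under 330.
Exception (b) requires that the owner is a registered non-profit entity; but Lars is not a registered non-profit, so (b) is unavailable.
All of (c)'s requirements are met (a current Standing Declaration is held; the tenant is an immediate family member). But: (f) operates against (c): a current Schedule G Notice is held. (g) is triggered (the property is publicly advertised), but is itself disapplied by (h): (h) operates against (g): a current Annual Approval is held. (i) would limit (h) — the qualifying period is 425 days, meeting the 355 days threshold — but (j) sets (i) aside: (j) is triggered — the space is let for business use. (c) is therefore removed.
Exception (d)'s conditions are all satisfied: the property is let furnished; rent is paid in kind. However, paragraph (k) must be considered: (k) operates against (d): the reportable unit count is 99, less than the 101 limit. So (d) is unavailable.
Every exception is unavailable, so the rule governs.

Yes — Lars must file Form RP-8.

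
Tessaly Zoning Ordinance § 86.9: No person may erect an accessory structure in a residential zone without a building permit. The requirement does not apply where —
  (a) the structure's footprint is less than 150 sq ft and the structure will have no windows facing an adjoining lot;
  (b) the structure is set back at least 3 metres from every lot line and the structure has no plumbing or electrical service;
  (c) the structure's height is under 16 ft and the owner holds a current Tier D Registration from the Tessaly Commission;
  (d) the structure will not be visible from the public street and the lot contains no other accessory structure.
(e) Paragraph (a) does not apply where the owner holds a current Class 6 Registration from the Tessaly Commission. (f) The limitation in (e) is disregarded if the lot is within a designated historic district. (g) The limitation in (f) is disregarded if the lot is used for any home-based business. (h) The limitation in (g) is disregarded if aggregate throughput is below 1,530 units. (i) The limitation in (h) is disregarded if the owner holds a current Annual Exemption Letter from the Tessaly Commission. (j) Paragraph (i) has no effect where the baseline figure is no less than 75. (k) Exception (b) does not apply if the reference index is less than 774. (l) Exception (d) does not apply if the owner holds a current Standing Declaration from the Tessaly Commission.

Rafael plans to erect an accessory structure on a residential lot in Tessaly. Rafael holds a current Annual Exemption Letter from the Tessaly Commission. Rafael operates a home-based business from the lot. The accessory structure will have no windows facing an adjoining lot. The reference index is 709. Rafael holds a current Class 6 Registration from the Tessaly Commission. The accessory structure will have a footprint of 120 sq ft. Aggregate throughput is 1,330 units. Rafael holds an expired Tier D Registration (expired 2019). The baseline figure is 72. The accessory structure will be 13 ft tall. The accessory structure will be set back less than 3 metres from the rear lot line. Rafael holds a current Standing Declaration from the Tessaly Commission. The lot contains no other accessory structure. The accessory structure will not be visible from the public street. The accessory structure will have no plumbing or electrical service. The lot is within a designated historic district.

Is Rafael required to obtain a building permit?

Exception (a): the structure's footprint is 120 sq ft, less than the 150 sq ft limit; no windows face an adjoining lot — every condition holds. Turning to paragraphs (e)–(j): (e) is engaged — a current Class 6 Registration is held. (f) is triggered (the lot is in a historic district), but is set aside by (g): (g) operates against (f): a home-based business operates on the lot. (h) is engaged (aggregate throughput is 1,330 units, below the 1,530 units limit), but yields to (i): (i) operates against (h): a current Annual Exemption Letter is held. (j), which would lift (i), is not triggered — the baseline figure is 72, short of 75. So (a) is unavailable.
Exception (b) does not apply: the rear setback is under 3 m.
Exception (c) fails — the Tier D Registration is not current.
Exception (d): the structure will not be visible from the street; the lot has no other accessory structure — every condition holds. However, paragraph (l) must be considered: (l) operates against (d): a current Standing Declaration is held. (d) is therefore removed.
No exception applies. The general rule governs.

Yes — Rafael must obtain a building permit.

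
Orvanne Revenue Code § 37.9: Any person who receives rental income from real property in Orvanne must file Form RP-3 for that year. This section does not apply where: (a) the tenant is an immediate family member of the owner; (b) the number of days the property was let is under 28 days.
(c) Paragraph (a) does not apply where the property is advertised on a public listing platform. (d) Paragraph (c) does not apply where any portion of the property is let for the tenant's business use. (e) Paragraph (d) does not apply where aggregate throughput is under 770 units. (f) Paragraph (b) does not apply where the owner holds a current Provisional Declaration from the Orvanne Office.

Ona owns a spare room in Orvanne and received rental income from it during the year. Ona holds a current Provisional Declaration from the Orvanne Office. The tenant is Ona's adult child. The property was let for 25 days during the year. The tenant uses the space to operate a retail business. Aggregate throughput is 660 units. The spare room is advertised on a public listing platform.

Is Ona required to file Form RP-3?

Exception (a) is satisfied on its face — the tenant is an immediate family member. Turning to paragraphs (c)–(e): (c) applies — the property is publicly advertised. (d) would limit (c) — the space is let for business use — but (e) sets (d) aside: (e) operates — aggregate throughput is 660 units, under the 770 units limit. So (a) is unavailable.
Exception (b): the number of days the property was let is 25 days, under the 28 days limit — every condition holds. But: (f) operates against (b): a current Provisional Declaration is held. Exception (b) does not apply.
Every exception is unavailable, so the rule governs.

Yes — Ona must file Form RP-3.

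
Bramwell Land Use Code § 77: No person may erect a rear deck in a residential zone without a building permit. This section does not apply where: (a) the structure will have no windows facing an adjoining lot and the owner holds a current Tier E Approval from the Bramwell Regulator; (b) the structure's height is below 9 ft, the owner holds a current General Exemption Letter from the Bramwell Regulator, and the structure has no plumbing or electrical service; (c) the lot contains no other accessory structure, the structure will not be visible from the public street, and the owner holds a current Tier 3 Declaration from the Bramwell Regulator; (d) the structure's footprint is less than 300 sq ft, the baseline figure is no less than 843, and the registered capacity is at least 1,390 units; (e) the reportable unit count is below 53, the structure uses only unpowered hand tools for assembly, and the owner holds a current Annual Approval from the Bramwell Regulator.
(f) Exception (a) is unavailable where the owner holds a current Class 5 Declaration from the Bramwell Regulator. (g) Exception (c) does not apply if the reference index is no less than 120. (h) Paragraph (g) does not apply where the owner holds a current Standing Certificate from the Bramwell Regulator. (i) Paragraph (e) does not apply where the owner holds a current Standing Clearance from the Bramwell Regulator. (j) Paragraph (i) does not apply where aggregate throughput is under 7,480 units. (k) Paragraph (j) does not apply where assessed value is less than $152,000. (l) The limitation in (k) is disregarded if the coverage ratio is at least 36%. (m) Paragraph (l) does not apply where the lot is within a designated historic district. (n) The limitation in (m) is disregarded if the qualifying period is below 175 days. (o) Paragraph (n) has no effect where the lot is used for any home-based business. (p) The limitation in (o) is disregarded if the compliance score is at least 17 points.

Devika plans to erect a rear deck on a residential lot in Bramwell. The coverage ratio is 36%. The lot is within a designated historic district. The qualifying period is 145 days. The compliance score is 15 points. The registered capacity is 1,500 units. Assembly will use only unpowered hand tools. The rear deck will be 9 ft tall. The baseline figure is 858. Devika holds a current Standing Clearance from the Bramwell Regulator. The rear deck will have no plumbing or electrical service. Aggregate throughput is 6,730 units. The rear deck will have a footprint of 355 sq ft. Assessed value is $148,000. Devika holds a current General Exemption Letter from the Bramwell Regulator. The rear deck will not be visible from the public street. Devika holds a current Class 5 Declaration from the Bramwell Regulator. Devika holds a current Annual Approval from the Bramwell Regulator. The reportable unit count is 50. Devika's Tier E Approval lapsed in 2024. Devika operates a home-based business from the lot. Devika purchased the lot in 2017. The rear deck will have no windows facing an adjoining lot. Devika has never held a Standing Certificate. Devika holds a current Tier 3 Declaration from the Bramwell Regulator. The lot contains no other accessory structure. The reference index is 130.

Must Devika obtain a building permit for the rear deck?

Yes — Devika must obtain a building permit.

Exception (a) does not apply: the Tier E Approval is not current.
Exception (b) fails — the structure's height is 9 ft, not below 9 ft.
Exception (c) is satisfied on its face — the lot has no other accessory structure; the structure will not be visible from the street; a current Tier 3 Declaration is held. But applying paragraphs (g)–(h): (g) operates against (c): the reference index is 130, meeting the 120 threshold. (h), which would lift (g), is not triggered — the Standing Certificate is not current. So (c) is unavailable.
Exception (d) requires that the structure's footprint is less than 300 sq ft; but the structure's footprint is 355 sq ft, not less than 300 sq ft, so (d) is unavailable.
Exception (e): the reportable unit count is 50, below the 53 limit; assembly uses only hand tools; a current Annual Approval is held — every condition holds. Turning to paragraphs (i)–(p): (i) operates against (e): a current Standing Clearance is held. (j) is engaged (aggregate throughput is 6,730 units, under the 7,480 units limit), but is overridden by (k): (k) operates against (j): assessed value is $148,000, less than the $152,000 limit. (l) operates (the coverage ratio is 36%, meeting the 36% threshold), but yields to (m): (m) operates against (l): the lot is in a historic district. (n) is engaged (the qualifying period is 145 days, below the 175 days limit), but is itself disapplied by (o): (o) applies — a home-based business operates on the lot. (p) is not triggered (the compliance score is 15 points, short of 17 points), so (o) stands. (e) is therefore removed.
No exception applies. The general rule governs.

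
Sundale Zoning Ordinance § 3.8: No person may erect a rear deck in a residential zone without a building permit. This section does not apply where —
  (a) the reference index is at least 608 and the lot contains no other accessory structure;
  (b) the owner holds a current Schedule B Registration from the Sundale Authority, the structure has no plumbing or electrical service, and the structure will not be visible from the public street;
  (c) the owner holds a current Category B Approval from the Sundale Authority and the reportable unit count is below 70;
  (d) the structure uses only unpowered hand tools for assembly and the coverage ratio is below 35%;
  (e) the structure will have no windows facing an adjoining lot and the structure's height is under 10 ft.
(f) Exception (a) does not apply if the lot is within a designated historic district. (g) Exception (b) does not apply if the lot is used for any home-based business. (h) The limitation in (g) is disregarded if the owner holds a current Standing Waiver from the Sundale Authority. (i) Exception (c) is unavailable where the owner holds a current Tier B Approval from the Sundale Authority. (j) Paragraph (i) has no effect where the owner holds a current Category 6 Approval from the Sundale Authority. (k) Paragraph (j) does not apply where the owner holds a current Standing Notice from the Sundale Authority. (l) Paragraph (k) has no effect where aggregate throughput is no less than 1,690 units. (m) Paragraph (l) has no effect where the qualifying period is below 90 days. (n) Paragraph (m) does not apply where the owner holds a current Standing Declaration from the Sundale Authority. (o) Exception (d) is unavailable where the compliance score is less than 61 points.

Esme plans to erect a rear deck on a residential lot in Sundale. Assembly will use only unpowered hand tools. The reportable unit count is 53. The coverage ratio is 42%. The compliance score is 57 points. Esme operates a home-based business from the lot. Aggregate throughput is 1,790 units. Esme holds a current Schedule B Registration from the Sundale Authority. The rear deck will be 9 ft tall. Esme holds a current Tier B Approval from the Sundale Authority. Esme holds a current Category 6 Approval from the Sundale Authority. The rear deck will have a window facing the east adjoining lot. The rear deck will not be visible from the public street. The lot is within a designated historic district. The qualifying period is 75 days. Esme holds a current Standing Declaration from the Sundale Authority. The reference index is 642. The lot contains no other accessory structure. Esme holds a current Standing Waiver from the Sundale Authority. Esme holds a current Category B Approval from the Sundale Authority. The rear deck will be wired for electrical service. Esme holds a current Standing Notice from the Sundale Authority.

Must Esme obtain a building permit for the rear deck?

Exception (a)'s conditions are all satisfied: the reference index is 642, meeting the 608 threshold; the lot has no other accessory structure. But applying paragraph (f): (f) operates against (a): the lot is in a historic district. So (a) is unavailable.
Exception (b) fails — electrical service is planned.
Exception (c) is satisfied on its face — a current Category B Approval is held; the reportable unit count is 53, below the 70 limit. As to paragraphs (i)–(n): (i) would limit (c) — a current Tier B Approval is held — but (j) sets (i) aside: (j) is triggered — a current Category 6 Approval is held. (k) would limit (j) — a current Standing Notice is held — but (l) sets (k) aside: (l) operates against (k): aggregate throughput is 1,790 units, meeting the 1,690 units threshold. (m) is engaged (the qualifying period is 75 days, below the 90 days limit), but is displaced by (n): (n) operates against (m): a current Standing Declaration is held. (c) remains available.
Exception (d) requires that the coverage ratio is below 35%; but the coverage ratio is 42%, not below 35%, so (d) is unavailable.
Exception (e) does not apply: a window faces an adjoining lot.

No — exception (c) applies; Esme does not need a building permit.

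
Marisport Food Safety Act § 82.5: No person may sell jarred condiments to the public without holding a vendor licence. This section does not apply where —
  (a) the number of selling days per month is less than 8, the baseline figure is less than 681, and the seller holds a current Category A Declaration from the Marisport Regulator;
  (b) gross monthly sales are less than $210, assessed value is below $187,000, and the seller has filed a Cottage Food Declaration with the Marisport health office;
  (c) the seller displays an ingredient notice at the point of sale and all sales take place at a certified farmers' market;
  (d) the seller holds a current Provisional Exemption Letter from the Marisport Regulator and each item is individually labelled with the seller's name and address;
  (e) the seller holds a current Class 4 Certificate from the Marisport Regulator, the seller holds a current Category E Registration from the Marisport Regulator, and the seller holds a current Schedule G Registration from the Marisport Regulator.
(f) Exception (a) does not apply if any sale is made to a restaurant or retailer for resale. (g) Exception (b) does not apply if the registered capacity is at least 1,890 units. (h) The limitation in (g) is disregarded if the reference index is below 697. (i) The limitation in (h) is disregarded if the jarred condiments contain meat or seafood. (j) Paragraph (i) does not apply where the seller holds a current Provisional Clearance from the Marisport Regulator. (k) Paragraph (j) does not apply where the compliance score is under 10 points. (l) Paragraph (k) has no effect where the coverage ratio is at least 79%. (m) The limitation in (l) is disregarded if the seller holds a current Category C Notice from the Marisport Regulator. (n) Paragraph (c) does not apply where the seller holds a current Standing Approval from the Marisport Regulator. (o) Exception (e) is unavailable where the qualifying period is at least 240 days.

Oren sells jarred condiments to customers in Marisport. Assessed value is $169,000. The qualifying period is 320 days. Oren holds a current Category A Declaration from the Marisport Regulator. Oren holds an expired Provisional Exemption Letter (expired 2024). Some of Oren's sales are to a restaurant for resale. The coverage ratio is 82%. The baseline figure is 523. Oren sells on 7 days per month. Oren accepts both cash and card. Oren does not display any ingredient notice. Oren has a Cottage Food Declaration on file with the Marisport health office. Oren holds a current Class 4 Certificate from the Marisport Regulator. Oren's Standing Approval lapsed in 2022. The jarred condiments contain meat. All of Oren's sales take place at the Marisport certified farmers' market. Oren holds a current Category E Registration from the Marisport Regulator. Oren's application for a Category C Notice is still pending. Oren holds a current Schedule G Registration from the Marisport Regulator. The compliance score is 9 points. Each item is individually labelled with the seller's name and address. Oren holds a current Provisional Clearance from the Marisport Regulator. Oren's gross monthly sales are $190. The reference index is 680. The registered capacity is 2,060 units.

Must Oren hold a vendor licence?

No — exception (b) applies; Oren is not required to hold a vendor licence.

Exception (a) is satisfied on its face — the number of selling days per month is 7, less than the 8 limit; the baseline figure is 523, less than the 681 limit; a current Category A Declaration is held. However, paragraph (f) must be considered: (f) operates against (a): some sales are to a restaurant for resale. So (a) is unavailable.
Exception (b): gross monthly sales are $190, less than the $210 limit; assessed value is $169,000, below the $187,000 limit; a Cottage Food Declaration is on file — every condition holds. Applying paragraphs (g)–(m): (g) would limit (b) — the registered capacity is 2,060 units, meeting the 1,890 units threshold — but (h) sets (g) aside: (h) is triggered — the reference index is 680, below the 697 limit. (i) would limit (h) — the jarred condiments contain meat — but (j) sets (i) aside: (j) operates against (i): a current Provisional Clearance is held. (k) is triggered (the compliance score is 9 points, under the 10 points limit), but is itself disapplied by (l): (l) operates against (k): the coverage ratio is 82%, meeting the 79% threshold. (m) is inapplicable (the Category C Notice is not current), so (l) stands. (b) remains available.
Exception (c) requires that the seller displays an ingredient notice at the point of sale; but no ingredient notice is displayed, so (c) is unavailable.
Exception (d) fails — there is no Provisional Exemption Letter in force.
Exception (e)'s conditions are all satisfied: a current Class 4 Certificate is held; a current Category E Registration is held; a current Schedule G Registration is held. But: (o) operates — the qualifying period is 320 days, meeting the 240 days threshold. Exception (e) does not apply.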